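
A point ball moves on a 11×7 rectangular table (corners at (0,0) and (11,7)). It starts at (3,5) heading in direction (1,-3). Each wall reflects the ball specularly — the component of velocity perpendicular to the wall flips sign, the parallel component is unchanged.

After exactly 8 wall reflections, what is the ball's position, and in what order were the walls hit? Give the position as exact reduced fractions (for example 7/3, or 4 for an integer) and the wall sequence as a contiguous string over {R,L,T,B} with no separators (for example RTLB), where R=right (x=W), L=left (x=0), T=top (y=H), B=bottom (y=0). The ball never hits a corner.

Final position: (10/3,0)
Wall sequence: BTBRTBTB

1. t=5/3 → B at (14/3,0); v=(1,3)
2. t=7/3 → T at (7,7); v=(1,-3)
3. t=7/3 → B at (28/3,0); v=(1,3)
4. t=5/3 → R at (11,5); v=(-1,3)
5. t=2/3 → T at (31/3,7); v=(-1,-3)
6. t=7/3 → B at (8,0); v=(-1,3)
7. t=7/3 → T at (17/3,7); v=(-1,-3)
8. t=7/3 → B at (10/3,0); v=(-1,3)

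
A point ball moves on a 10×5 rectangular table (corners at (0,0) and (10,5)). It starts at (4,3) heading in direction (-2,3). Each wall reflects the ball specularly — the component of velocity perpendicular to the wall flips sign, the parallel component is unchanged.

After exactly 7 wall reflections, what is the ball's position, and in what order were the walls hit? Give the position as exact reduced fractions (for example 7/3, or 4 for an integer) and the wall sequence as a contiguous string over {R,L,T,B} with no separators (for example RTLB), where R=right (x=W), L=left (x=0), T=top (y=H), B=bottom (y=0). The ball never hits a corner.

1. t=2/3 → T at (8/3,5); v=(-2,-3)
2. t=4/3 → L at (0,1); v=(2,-3)
3. t=1/3 → B at (2/3,0); v=(2,3)
4. t=5/3 → T at (4,5); v=(2,-3)
5. t=5/3 → B at (22/3,0); v=(2,3)
6. t=4/3 → R at (10,4); v=(-2,3)
7. t=1/3 → T at (28/3,5); v=(-2,-3)

Final position: (28/3,5)
Wall sequence: TLBTBRT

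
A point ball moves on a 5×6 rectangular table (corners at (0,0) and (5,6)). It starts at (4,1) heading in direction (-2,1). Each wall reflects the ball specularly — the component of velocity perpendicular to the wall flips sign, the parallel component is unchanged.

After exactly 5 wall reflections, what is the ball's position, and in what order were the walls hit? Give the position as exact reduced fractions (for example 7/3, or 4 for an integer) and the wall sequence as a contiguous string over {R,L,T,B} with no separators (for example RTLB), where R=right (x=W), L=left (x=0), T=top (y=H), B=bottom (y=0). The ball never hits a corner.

Final position: (5,3/2)
Wall sequence: LRTLR

1. t=2 → L at (0,3); v=(2,1)
2. t=5/2 → R at (5,11/2); v=(-2,1)
3. t=1/2 → T at (4,6); v=(-2,-1)
4. t=2 → L at (0,4); v=(2,-1)
5. t=5/2 → R at (5,3/2); v=(-2,-1)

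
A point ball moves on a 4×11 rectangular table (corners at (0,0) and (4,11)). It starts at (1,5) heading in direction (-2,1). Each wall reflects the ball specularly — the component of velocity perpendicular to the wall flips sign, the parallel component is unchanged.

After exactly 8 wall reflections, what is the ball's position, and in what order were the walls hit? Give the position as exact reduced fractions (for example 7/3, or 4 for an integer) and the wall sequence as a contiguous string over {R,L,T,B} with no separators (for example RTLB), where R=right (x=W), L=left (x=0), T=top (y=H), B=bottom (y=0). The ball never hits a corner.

Final position: (0,9/2)
Wall sequence: LRLTRLRL

1. t=1/2 → L at (0,11/2); v=(2,1)
2. t=2 → R at (4,15/2); v=(-2,1)
3. t=2 → L at (0,19/2); v=(2,1)
4. t=3/2 → T at (3,11); v=(2,-1)
5. t=1/2 → R at (4,21/2); v=(-2,-1)
6. t=2 → L at (0,17/2); v=(2,-1)
7. t=2 → R at (4,13/2); v=(-2,-1)
8. t=2 → L at (0,9/2); v=(2,-1)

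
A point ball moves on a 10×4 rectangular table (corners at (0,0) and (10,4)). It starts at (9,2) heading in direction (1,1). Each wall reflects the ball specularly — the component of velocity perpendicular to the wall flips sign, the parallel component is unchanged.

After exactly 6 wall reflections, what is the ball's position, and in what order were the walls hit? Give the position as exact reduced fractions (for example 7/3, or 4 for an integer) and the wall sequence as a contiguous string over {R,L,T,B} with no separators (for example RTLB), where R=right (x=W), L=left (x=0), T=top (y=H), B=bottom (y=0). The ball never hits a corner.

1. t=1 → R at (10,3); v=(-1,1)
2. t=1 → T at (9,4); v=(-1,-1)
3. t=4 → B at (5,0); v=(-1,1)
4. t=4 → T at (1,4); v=(-1,-1)
5. t=1 → L at (0,3); v=(1,-1)
6. t=3 → B at (3,0); v=(1,1)

Final position: (3,0)
Wall sequence: RTBTLB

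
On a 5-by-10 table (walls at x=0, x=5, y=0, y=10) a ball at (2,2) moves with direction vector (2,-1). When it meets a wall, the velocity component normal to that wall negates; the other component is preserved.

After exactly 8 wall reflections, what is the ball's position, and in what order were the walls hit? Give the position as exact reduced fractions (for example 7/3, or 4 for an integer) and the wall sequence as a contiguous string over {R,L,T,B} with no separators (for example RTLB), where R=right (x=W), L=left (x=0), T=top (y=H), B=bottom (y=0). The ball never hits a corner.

1. t=3/2 → R at (5,1/2); v=(-2,-1)
2. t=1/2 → B at (4,0); v=(-2,1)
3. t=2 → L at (0,2); v=(2,1)
4. t=5/2 → R at (5,9/2); v=(-2,1)
5. t=5/2 → L at (0,7); v=(2,1)
6. t=5/2 → R at (5,19/2); v=(-2,1)
7. t=1/2 → T at (4,10); v=(-2,-1)
8. t=2 → L at (0,8); v=(2,-1)

Final position: (0,8)
Wall sequence: RBLRLRTL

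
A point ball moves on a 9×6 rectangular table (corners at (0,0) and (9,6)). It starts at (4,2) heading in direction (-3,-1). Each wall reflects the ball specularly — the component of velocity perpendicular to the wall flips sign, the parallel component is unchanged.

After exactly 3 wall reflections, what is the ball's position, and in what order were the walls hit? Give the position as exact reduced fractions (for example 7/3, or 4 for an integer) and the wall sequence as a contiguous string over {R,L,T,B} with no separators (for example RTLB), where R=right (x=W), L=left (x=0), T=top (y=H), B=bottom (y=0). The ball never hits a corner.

1. t=4/3 → L at (0,2/3); v=(3,-1)
2. t=2/3 → B at (2,0); v=(3,1)
3. t=7/3 → R at (9,7/3); v=(-3,1)

Final position: (9,7/3)
Wall sequence: LBR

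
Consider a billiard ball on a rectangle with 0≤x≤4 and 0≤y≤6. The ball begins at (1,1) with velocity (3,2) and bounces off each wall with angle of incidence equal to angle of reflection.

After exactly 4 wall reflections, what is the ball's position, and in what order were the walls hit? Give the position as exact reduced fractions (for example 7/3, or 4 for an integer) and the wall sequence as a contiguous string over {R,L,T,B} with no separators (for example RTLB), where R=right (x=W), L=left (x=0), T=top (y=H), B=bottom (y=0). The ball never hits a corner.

1. t=1 → R at (4,3); v=(-3,2)
2. t=4/3 → L at (0,17/3); v=(3,2)
3. t=1/6 → T at (1/2,6); v=(3,-2)
4. t=7/6 → R at (4,11/3); v=(-3,-2)

Final position: (4,11/3)
Wall sequence: RLTR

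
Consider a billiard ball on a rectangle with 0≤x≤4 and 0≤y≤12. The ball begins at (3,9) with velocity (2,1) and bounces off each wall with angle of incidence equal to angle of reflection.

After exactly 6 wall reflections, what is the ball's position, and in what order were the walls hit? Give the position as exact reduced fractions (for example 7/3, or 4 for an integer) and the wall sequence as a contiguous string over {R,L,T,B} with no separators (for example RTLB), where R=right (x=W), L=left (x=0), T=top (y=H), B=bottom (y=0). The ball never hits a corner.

1. t=1/2 → R at (4,19/2); v=(-2,1)
2. t=2 → L at (0,23/2); v=(2,1)
3. t=1/2 → T at (1,12); v=(2,-1)
4. t=3/2 → R at (4,21/2); v=(-2,-1)
5. t=2 → L at (0,17/2); v=(2,-1)
6. t=2 → R at (4,13/2); v=(-2,-1)

Final position: (4,13/2)
Wall sequence: RLTRLR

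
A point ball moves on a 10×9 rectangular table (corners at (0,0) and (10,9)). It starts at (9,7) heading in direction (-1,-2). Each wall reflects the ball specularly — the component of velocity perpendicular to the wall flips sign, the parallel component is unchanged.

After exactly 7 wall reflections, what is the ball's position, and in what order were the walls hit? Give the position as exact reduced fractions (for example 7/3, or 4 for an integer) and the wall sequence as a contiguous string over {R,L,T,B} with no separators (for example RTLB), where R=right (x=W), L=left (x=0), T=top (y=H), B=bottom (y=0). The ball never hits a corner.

Final position: (15/2,0)
Wall sequence: BTLBTRB

1. t=7/2 → B at (11/2,0); v=(-1,2)
2. t=9/2 → T at (1,9); v=(-1,-2)
3. t=1 → L at (0,7); v=(1,-2)
4. t=7/2 → B at (7/2,0); v=(1,2)
5. t=9/2 → T at (8,9); v=(1,-2)
6. t=2 → R at (10,5); v=(-1,-2)
7. t=5/2 → B at (15/2,0); v=(-1,2)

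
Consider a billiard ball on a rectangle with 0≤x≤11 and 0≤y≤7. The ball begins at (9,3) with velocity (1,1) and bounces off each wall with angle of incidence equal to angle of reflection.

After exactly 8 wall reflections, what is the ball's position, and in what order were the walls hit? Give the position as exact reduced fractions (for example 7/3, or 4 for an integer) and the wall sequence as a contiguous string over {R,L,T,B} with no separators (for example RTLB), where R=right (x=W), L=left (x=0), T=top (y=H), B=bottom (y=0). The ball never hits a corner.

Final position: (3,7)
Wall sequence: RTBLTRBT

1. t=2 → R at (11,5); v=(-1,1)
2. t=2 → T at (9,7); v=(-1,-1)
3. t=7 → B at (2,0); v=(-1,1)
4. t=2 → L at (0,2); v=(1,1)
5. t=5 → T at (5,7); v=(1,-1)
6. t=6 → R at (11,1); v=(-1,-1)
7. t=1 → B at (10,0); v=(-1,1)
8. t=7 → T at (3,7); v=(-1,-1)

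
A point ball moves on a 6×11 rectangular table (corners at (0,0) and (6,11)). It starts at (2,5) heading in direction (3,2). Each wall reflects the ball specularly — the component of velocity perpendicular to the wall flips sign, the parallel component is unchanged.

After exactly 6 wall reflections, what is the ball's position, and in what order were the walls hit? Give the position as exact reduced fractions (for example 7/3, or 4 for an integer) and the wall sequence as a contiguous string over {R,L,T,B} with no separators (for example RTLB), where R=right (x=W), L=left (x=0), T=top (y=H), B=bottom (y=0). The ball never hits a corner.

1. t=4/3 → R at (6,23/3); v=(-3,2)
2. t=5/3 → T at (1,11); v=(-3,-2)
3. t=1/3 → L at (0,31/3); v=(3,-2)
4. t=2 → R at (6,19/3); v=(-3,-2)
5. t=2 → L at (0,7/3); v=(3,-2)
6. t=7/6 → B at (7/2,0); v=(3,2)

Final position: (7/2,0)
Wall sequence: RTLRLB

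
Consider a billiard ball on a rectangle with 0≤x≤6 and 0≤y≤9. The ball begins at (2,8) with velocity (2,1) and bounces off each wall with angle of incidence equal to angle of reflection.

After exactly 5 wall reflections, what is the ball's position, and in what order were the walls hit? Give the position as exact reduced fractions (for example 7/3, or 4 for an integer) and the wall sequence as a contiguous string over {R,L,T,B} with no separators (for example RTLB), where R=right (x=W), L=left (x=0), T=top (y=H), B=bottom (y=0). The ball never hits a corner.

1. t=1 → T at (4,9); v=(2,-1)
2. t=1 → R at (6,8); v=(-2,-1)
3. t=3 → L at (0,5); v=(2,-1)
4. t=3 → R at (6,2); v=(-2,-1)
5. t=2 → B at (2,0); v=(-2,1)

Final position: (2,0)
Wall sequence: TRLRB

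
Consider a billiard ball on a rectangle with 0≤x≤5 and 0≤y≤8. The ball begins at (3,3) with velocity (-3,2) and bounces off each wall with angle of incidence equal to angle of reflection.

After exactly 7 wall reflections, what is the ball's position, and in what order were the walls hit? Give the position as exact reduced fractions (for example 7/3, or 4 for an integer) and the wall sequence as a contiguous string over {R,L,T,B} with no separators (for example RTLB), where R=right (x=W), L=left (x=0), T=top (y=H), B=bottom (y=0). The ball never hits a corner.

1. t=1 → L at (0,5); v=(3,2)
2. t=3/2 → T at (9/2,8); v=(3,-2)
3. t=1/6 → R at (5,23/3); v=(-3,-2)
4. t=5/3 → L at (0,13/3); v=(3,-2)
5. t=5/3 → R at (5,1); v=(-3,-2)
6. t=1/2 → B at (7/2,0); v=(-3,2)
7. t=7/6 → L at (0,7/3); v=(3,2)

Final position: (0,7/3)
Wall sequence: LTRLRBL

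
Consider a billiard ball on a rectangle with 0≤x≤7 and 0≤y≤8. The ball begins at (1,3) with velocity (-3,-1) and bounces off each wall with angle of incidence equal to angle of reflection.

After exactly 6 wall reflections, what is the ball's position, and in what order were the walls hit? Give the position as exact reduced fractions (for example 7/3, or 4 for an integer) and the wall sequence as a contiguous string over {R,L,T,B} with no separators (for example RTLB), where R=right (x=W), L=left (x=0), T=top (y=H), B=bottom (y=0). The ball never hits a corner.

Final position: (0,20/3)
Wall sequence: LRBLRL

1. t=1/3 → L at (0,8/3); v=(3,-1)
2. t=7/3 → R at (7,1/3); v=(-3,-1)
3. t=1/3 → B at (6,0); v=(-3,1)
4. t=2 → L at (0,2); v=(3,1)
5. t=7/3 → R at (7,13/3); v=(-3,1)
6. t=7/3 → L at (0,20/3); v=(3,1)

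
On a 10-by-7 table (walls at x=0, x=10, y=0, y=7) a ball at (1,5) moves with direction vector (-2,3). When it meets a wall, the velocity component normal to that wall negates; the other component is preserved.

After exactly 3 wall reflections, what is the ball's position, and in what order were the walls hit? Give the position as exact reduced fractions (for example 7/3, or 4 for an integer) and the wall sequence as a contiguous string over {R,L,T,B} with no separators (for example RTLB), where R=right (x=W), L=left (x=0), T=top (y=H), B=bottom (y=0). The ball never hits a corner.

1. t=1/2 → L at (0,13/2); v=(2,3)
2. t=1/6 → T at (1/3,7); v=(2,-3)
3. t=7/3 → B at (5,0); v=(2,3)

Final position: (5,0)
Wall sequence: LTB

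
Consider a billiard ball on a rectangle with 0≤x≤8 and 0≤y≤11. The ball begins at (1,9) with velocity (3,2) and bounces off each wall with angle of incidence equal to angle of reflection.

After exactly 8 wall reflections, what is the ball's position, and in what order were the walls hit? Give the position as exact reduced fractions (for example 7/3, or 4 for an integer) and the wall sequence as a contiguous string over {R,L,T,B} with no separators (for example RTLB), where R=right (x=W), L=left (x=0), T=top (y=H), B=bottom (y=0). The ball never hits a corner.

Final position: (8,9)
Wall sequence: TRLBRLTR

1. t=1 → T at (4,11); v=(3,-2)
2. t=4/3 → R at (8,25/3); v=(-3,-2)
3. t=8/3 → L at (0,3); v=(3,-2)
4. t=3/2 → B at (9/2,0); v=(3,2)
5. t=7/6 → R at (8,7/3); v=(-3,2)
6. t=8/3 → L at (0,23/3); v=(3,2)
7. t=5/3 → T at (5,11); v=(3,-2)
8. t=1 → R at (8,9); v=(-3,-2)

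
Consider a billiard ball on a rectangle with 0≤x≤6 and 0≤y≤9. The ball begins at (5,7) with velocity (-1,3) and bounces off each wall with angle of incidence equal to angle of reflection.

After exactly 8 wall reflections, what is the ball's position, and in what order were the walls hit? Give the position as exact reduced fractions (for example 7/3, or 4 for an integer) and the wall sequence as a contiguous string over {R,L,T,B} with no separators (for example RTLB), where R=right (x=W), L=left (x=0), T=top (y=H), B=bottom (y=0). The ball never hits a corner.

Final position: (4/3,0)
Wall sequence: TBLTBRTB

1. t=2/3 → T at (13/3,9); v=(-1,-3)
2. t=3 → B at (4/3,0); v=(-1,3)
3. t=4/3 → L at (0,4); v=(1,3)
4. t=5/3 → T at (5/3,9); v=(1,-3)
5. t=3 → B at (14/3,0); v=(1,3)
6. t=4/3 → R at (6,4); v=(-1,3)
7. t=5/3 → T at (13/3,9); v=(-1,-3)
8. t=3 → B at (4/3,0); v=(-1,3)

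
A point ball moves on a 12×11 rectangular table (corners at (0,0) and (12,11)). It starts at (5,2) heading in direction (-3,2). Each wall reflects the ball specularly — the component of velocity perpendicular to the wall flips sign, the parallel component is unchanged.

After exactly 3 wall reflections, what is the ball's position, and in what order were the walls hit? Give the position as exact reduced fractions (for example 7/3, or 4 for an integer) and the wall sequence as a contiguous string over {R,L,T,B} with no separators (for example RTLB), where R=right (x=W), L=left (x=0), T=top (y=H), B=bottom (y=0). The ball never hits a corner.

Final position: (12,26/3)
Wall sequence: LTR

1. t=5/3 → L at (0,16/3); v=(3,2)
2. t=17/6 → T at (17/2,11); v=(3,-2)
3. t=7/6 → R at (12,26/3); v=(-3,-2)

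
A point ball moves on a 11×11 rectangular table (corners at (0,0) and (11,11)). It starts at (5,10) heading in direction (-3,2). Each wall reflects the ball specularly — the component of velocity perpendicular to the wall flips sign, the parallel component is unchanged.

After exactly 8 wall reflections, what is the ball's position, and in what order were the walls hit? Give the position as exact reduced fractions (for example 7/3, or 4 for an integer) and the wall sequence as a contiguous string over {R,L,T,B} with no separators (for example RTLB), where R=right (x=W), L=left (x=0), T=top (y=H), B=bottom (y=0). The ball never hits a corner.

1. t=1/2 → T at (7/2,11); v=(-3,-2)
2. t=7/6 → L at (0,26/3); v=(3,-2)
3. t=11/3 → R at (11,4/3); v=(-3,-2)
4. t=2/3 → B at (9,0); v=(-3,2)
5. t=3 → L at (0,6); v=(3,2)
6. t=5/2 → T at (15/2,11); v=(3,-2)
7. t=7/6 → R at (11,26/3); v=(-3,-2)
8. t=11/3 → L at (0,4/3); v=(3,-2)

Final position: (0,4/3)
Wall sequence: TLRBLTRL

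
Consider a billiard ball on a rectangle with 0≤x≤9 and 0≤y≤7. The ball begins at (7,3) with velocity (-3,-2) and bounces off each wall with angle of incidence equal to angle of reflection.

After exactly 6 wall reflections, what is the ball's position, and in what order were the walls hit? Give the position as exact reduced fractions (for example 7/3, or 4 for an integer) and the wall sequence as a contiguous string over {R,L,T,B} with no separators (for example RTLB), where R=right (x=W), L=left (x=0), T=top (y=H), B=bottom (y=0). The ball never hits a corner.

1. t=3/2 → B at (5/2,0); v=(-3,2)
2. t=5/6 → L at (0,5/3); v=(3,2)
3. t=8/3 → T at (8,7); v=(3,-2)
4. t=1/3 → R at (9,19/3); v=(-3,-2)
5. t=3 → L at (0,1/3); v=(3,-2)
6. t=1/6 → B at (1/2,0); v=(3,2)

Final position: (1/2,0)
Wall sequence: BLTRLB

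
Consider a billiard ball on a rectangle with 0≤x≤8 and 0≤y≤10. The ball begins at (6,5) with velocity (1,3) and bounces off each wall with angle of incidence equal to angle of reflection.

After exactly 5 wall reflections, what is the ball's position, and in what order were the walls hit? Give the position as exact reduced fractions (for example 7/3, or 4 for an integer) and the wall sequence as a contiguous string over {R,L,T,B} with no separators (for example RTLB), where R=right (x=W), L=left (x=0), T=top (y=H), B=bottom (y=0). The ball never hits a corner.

1. t=5/3 → T at (23/3,10); v=(1,-3)
2. t=1/3 → R at (8,9); v=(-1,-3)
3. t=3 → B at (5,0); v=(-1,3)
4. t=10/3 → T at (5/3,10); v=(-1,-3)
5. t=5/3 → L at (0,5); v=(1,-3)

Final position: (0,5)
Wall sequence: TRBTL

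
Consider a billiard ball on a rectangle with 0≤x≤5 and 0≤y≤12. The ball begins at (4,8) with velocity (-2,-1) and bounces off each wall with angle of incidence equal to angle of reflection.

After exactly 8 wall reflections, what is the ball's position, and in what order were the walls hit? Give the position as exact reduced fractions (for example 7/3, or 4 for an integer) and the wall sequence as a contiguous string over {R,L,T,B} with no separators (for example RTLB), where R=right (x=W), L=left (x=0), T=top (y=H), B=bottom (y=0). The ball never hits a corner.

Final position: (0,9)
Wall sequence: LRLBRLRL

1. t=2 → L at (0,6); v=(2,-1)
2. t=5/2 → R at (5,7/2); v=(-2,-1)
3. t=5/2 → L at (0,1); v=(2,-1)
4. t=1 → B at (2,0); v=(2,1)
5. t=3/2 → R at (5,3/2); v=(-2,1)
6. t=5/2 → L at (0,4); v=(2,1)
7. t=5/2 → R at (5,13/2); v=(-2,1)
8. t=5/2 → L at (0,9); v=(2,1)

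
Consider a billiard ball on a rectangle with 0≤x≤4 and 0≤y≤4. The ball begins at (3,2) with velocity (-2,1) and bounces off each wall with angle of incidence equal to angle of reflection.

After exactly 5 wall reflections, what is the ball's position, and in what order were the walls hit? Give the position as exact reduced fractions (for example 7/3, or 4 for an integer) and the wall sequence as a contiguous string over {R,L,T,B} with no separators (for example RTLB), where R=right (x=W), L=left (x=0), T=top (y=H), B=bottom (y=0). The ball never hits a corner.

Final position: (1,0)
Wall sequence: LTRLB

1. t=3/2 → L at (0,7/2); v=(2,1)
2. t=1/2 → T at (1,4); v=(2,-1)
3. t=3/2 → R at (4,5/2); v=(-2,-1)
4. t=2 → L at (0,1/2); v=(2,-1)
5. t=1/2 → B at (1,0); v=(2,1)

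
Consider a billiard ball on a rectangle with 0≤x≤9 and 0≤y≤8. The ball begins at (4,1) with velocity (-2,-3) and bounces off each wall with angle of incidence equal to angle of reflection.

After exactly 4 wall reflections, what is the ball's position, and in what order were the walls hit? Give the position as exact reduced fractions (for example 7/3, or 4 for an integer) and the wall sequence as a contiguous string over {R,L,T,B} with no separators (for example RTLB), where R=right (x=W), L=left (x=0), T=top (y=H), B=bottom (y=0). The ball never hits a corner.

1. t=1/3 → B at (10/3,0); v=(-2,3)
2. t=5/3 → L at (0,5); v=(2,3)
3. t=1 → T at (2,8); v=(2,-3)
4. t=8/3 → B at (22/3,0); v=(2,3)

Final position: (22/3,0)
Wall sequence: BLTB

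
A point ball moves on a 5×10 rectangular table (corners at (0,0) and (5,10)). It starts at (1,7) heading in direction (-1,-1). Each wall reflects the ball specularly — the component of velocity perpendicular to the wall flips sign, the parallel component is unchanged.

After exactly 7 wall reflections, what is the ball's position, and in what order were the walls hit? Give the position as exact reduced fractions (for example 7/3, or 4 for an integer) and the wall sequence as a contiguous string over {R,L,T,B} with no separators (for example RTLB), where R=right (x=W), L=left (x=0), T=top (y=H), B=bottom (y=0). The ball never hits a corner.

Final position: (0,6)
Wall sequence: LRBLRTL

1. t=1 → L at (0,6); v=(1,-1)
2. t=5 → R at (5,1); v=(-1,-1)
3. t=1 → B at (4,0); v=(-1,1)
4. t=4 → L at (0,4); v=(1,1)
5. t=5 → R at (5,9); v=(-1,1)
6. t=1 → T at (4,10); v=(-1,-1)
7. t=4 → L at (0,6); v=(1,-1)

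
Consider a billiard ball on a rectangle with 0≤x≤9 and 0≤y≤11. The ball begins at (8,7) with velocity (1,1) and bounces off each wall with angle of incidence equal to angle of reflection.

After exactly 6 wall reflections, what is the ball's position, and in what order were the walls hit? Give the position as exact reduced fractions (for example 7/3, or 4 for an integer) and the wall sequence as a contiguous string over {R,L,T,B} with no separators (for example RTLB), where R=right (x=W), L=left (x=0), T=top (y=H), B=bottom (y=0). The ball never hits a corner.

1. t=1 → R at (9,8); v=(-1,1)
2. t=3 → T at (6,11); v=(-1,-1)
3. t=6 → L at (0,5); v=(1,-1)
4. t=5 → B at (5,0); v=(1,1)
5. t=4 → R at (9,4); v=(-1,1)
6. t=7 → T at (2,11); v=(-1,-1)

Final position: (2,11)
Wall sequence: RTLBRT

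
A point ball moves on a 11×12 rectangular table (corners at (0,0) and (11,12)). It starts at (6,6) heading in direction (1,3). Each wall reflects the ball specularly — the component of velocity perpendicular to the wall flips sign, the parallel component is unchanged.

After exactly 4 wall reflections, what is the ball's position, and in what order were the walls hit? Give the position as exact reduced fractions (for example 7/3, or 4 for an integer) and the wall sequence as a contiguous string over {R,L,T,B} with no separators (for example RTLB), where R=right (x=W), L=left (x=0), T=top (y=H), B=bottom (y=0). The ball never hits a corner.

Final position: (6,12)
Wall sequence: TRBT

1. t=2 → T at (8,12); v=(1,-3)
2. t=3 → R at (11,3); v=(-1,-3)
3. t=1 → B at (10,0); v=(-1,3)
4. t=4 → T at (6,12); v=(-1,-3)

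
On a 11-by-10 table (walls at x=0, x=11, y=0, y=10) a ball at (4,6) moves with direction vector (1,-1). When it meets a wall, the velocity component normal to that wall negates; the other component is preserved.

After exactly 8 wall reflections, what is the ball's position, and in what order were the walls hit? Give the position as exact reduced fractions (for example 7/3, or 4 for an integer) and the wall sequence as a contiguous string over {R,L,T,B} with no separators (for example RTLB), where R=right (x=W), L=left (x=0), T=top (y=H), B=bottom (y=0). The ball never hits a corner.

Final position: (0,6)
Wall sequence: BRTLBRTL

1. t=6 → B at (10,0); v=(1,1)
2. t=1 → R at (11,1); v=(-1,1)
3. t=9 → T at (2,10); v=(-1,-1)
4. t=2 → L at (0,8); v=(1,-1)
5. t=8 → B at (8,0); v=(1,1)
6. t=3 → R at (11,3); v=(-1,1)
7. t=7 → T at (4,10); v=(-1,-1)
8. t=4 → L at (0,6); v=(1,-1)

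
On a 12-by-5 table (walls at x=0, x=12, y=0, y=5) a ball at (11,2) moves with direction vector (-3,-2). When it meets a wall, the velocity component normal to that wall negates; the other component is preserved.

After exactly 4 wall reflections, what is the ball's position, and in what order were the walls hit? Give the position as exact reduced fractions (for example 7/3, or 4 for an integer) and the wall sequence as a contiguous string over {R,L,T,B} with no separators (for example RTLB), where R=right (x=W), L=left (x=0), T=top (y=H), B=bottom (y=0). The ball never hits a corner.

Final position: (7,0)
Wall sequence: BTLB

1. t=1 → B at (8,0); v=(-3,2)
2. t=5/2 → T at (1/2,5); v=(-3,-2)
3. t=1/6 → L at (0,14/3); v=(3,-2)
4. t=7/3 → B at (7,0); v=(3,2)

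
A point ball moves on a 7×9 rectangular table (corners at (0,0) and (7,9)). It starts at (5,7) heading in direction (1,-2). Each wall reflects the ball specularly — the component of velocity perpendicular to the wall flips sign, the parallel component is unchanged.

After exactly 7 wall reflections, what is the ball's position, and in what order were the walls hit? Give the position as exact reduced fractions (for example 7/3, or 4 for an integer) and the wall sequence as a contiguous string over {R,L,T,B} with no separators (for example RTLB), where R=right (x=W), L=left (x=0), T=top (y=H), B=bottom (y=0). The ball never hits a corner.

1. t=2 → R at (7,3); v=(-1,-2)
2. t=3/2 → B at (11/2,0); v=(-1,2)
3. t=9/2 → T at (1,9); v=(-1,-2)
4. t=1 → L at (0,7); v=(1,-2)
5. t=7/2 → B at (7/2,0); v=(1,2)
6. t=7/2 → R at (7,7); v=(-1,2)
7. t=1 → T at (6,9); v=(-1,-2)

Final position: (6,9)
Wall sequence: RBTLBRT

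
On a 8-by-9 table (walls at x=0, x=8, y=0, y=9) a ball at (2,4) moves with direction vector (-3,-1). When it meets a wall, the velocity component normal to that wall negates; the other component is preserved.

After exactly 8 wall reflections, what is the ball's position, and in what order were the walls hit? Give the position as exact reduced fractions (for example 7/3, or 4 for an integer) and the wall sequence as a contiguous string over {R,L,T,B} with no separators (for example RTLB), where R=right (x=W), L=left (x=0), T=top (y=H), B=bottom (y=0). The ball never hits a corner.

Final position: (8,8)
Wall sequence: LRBLRLTR

1. t=2/3 → L at (0,10/3); v=(3,-1)
2. t=8/3 → R at (8,2/3); v=(-3,-1)
3. t=2/3 → B at (6,0); v=(-3,1)
4. t=2 → L at (0,2); v=(3,1)
5. t=8/3 → R at (8,14/3); v=(-3,1)
6. t=8/3 → L at (0,22/3); v=(3,1)
7. t=5/3 → T at (5,9); v=(3,-1)
8. t=1 → R at (8,8); v=(-3,-1)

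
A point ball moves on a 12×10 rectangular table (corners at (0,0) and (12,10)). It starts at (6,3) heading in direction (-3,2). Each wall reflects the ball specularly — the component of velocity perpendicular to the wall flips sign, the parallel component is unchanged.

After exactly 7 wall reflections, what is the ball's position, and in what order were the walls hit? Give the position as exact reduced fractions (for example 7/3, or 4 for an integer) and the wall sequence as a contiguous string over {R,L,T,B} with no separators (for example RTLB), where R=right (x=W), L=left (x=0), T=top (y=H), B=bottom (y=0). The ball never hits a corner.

Final position: (12,9)
Wall sequence: LTRBLTR

1. t=2 → L at (0,7); v=(3,2)
2. t=3/2 → T at (9/2,10); v=(3,-2)
3. t=5/2 → R at (12,5); v=(-3,-2)
4. t=5/2 → B at (9/2,0); v=(-3,2)
5. t=3/2 → L at (0,3); v=(3,2)
6. t=7/2 → T at (21/2,10); v=(3,-2)
7. t=1/2 → R at (12,9); v=(-3,-2)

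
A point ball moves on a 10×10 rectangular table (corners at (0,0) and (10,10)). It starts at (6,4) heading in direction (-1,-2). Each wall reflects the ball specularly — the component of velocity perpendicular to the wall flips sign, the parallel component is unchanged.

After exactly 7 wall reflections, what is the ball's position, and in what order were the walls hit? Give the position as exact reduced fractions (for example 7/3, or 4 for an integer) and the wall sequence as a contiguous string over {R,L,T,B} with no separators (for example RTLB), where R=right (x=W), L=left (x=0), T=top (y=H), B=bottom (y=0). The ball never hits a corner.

1. t=2 → B at (4,0); v=(-1,2)
2. t=4 → L at (0,8); v=(1,2)
3. t=1 → T at (1,10); v=(1,-2)
4. t=5 → B at (6,0); v=(1,2)
5. t=4 → R at (10,8); v=(-1,2)
6. t=1 → T at (9,10); v=(-1,-2)
7. t=5 → B at (4,0); v=(-1,2)

Final position: (4,0)
Wall sequence: BLTBRTB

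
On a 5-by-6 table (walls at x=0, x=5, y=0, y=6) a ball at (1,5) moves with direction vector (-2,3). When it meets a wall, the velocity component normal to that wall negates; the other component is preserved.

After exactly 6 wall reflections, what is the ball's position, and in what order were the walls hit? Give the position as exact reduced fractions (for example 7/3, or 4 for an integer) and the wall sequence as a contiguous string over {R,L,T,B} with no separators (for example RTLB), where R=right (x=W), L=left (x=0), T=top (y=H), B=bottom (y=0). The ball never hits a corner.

1. t=1/3 → T at (1/3,6); v=(-2,-3)
2. t=1/6 → L at (0,11/2); v=(2,-3)
3. t=11/6 → B at (11/3,0); v=(2,3)
4. t=2/3 → R at (5,2); v=(-2,3)
5. t=4/3 → T at (7/3,6); v=(-2,-3)
6. t=7/6 → L at (0,5/2); v=(2,-3)

Final position: (0,5/2)
Wall sequence: TLBRTL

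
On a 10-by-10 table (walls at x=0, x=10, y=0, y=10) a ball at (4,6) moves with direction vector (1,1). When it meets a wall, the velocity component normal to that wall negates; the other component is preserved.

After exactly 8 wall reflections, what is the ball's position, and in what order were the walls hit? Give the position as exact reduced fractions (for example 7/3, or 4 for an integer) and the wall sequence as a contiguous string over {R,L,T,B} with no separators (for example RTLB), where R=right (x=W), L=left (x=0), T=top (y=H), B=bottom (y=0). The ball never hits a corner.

Final position: (0,2)
Wall sequence: TRBLTRBL

1. t=4 → T at (8,10); v=(1,-1)
2. t=2 → R at (10,8); v=(-1,-1)
3. t=8 → B at (2,0); v=(-1,1)
4. t=2 → L at (0,2); v=(1,1)
5. t=8 → T at (8,10); v=(1,-1)
6. t=2 → R at (10,8); v=(-1,-1)
7. t=8 → B at (2,0); v=(-1,1)
8. t=2 → L at (0,2); v=(1,1)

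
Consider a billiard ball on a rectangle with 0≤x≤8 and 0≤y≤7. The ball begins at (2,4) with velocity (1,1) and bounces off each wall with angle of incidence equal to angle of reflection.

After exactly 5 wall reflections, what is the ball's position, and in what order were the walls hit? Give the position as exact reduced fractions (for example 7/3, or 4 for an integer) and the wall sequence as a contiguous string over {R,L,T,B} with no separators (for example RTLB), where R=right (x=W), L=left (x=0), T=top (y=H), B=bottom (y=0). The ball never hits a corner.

1. t=3 → T at (5,7); v=(1,-1)
2. t=3 → R at (8,4); v=(-1,-1)
3. t=4 → B at (4,0); v=(-1,1)
4. t=4 → L at (0,4); v=(1,1)
5. t=3 → T at (3,7); v=(1,-1)

Final position: (3,7)
Wall sequence: TRBLT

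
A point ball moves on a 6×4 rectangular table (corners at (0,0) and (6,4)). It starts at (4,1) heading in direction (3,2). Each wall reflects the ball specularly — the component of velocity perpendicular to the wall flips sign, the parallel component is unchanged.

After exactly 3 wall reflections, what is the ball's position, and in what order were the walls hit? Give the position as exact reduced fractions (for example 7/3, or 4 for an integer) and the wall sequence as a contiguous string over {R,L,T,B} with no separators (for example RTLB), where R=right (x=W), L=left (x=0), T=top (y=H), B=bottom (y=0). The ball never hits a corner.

Final position: (0,5/3)
Wall sequence: RTL

1. t=2/3 → R at (6,7/3); v=(-3,2)
2. t=5/6 → T at (7/2,4); v=(-3,-2)
3. t=7/6 → L at (0,5/3); v=(3,-2)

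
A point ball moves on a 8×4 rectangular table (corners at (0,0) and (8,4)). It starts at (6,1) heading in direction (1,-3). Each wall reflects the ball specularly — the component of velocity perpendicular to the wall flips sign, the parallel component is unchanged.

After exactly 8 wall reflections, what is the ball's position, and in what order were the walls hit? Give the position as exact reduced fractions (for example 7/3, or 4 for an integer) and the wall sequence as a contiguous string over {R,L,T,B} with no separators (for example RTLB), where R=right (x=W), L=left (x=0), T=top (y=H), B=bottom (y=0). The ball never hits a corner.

1. t=1/3 → B at (19/3,0); v=(1,3)
2. t=4/3 → T at (23/3,4); v=(1,-3)
3. t=1/3 → R at (8,3); v=(-1,-3)
4. t=1 → B at (7,0); v=(-1,3)
5. t=4/3 → T at (17/3,4); v=(-1,-3)
6. t=4/3 → B at (13/3,0); v=(-1,3)
7. t=4/3 → T at (3,4); v=(-1,-3)
8. t=4/3 → B at (5/3,0); v=(-1,3)

Final position: (5/3,0)
Wall sequence: BTRBTBTB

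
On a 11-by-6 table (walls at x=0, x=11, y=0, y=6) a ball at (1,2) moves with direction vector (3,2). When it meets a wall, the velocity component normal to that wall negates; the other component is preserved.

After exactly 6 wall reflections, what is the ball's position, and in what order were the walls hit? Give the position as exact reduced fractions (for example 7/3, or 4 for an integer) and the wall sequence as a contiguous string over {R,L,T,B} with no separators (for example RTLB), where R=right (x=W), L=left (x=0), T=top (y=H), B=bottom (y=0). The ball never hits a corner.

Final position: (11,2/3)
Wall sequence: TRBLTR

1. t=2 → T at (7,6); v=(3,-2)
2. t=4/3 → R at (11,10/3); v=(-3,-2)
3. t=5/3 → B at (6,0); v=(-3,2)
4. t=2 → L at (0,4); v=(3,2)
5. t=1 → T at (3,6); v=(3,-2)
6. t=8/3 → R at (11,2/3); v=(-3,-2)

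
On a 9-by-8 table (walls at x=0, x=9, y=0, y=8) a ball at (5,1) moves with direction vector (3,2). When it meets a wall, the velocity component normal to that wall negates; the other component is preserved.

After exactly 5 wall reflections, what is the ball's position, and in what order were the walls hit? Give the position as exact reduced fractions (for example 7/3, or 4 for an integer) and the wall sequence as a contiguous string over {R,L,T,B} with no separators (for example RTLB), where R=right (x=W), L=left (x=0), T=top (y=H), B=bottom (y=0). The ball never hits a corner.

1. t=4/3 → R at (9,11/3); v=(-3,2)
2. t=13/6 → T at (5/2,8); v=(-3,-2)
3. t=5/6 → L at (0,19/3); v=(3,-2)
4. t=3 → R at (9,1/3); v=(-3,-2)
5. t=1/6 → B at (17/2,0); v=(-3,2)

Final position: (17/2,0)
Wall sequence: RTLRB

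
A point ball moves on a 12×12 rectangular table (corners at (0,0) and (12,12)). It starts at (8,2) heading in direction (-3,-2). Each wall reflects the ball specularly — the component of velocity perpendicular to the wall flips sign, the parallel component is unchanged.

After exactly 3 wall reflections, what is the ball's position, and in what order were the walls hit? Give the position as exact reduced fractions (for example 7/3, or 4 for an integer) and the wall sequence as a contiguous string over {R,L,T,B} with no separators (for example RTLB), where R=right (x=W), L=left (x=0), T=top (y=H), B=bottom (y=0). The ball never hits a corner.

1. t=1 → B at (5,0); v=(-3,2)
2. t=5/3 → L at (0,10/3); v=(3,2)
3. t=4 → R at (12,34/3); v=(-3,2)

Final position: (12,34/3)
Wall sequence: BLR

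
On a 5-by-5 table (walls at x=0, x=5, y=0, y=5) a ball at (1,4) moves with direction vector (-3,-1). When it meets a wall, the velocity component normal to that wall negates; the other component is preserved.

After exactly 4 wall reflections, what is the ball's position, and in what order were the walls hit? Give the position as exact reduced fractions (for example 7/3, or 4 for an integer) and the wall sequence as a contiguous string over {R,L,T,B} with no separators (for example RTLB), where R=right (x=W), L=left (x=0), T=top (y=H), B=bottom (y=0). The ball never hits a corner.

Final position: (1,0)
Wall sequence: LRLB

1. t=1/3 → L at (0,11/3); v=(3,-1)
2. t=5/3 → R at (5,2); v=(-3,-1)
3. t=5/3 → L at (0,1/3); v=(3,-1)
4. t=1/3 → B at (1,0); v=(3,1)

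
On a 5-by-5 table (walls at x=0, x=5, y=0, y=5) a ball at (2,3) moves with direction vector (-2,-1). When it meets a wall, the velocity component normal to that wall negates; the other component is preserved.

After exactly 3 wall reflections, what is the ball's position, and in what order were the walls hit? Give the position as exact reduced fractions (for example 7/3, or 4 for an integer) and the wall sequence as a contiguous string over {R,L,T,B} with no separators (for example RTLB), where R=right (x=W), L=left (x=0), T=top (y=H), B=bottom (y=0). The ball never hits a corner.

Final position: (5,1/2)
Wall sequence: LBR

1. t=1 → L at (0,2); v=(2,-1)
2. t=2 → B at (4,0); v=(2,1)
3. t=1/2 → R at (5,1/2); v=(-2,1)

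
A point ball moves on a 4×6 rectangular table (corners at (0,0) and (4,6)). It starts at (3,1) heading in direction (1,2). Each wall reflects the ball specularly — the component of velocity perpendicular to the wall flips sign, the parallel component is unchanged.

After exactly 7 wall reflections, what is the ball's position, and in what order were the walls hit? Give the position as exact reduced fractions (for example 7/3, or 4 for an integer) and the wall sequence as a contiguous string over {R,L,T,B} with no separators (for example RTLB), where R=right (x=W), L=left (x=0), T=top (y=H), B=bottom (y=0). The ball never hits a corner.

Final position: (3/2,0)
Wall sequence: RTLBTRB

1. t=1 → R at (4,3); v=(-1,2)
2. t=3/2 → T at (5/2,6); v=(-1,-2)
3. t=5/2 → L at (0,1); v=(1,-2)
4. t=1/2 → B at (1/2,0); v=(1,2)
5. t=3 → T at (7/2,6); v=(1,-2)
6. t=1/2 → R at (4,5); v=(-1,-2)
7. t=5/2 → B at (3/2,0); v=(-1,2)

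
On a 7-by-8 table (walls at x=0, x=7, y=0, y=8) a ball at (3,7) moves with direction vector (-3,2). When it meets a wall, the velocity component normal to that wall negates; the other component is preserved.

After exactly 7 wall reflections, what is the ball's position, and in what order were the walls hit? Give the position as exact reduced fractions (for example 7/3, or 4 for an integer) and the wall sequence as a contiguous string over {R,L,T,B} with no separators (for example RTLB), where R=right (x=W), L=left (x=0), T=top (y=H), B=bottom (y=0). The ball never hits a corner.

1. t=1/2 → T at (3/2,8); v=(-3,-2)
2. t=1/2 → L at (0,7); v=(3,-2)
3. t=7/3 → R at (7,7/3); v=(-3,-2)
4. t=7/6 → B at (7/2,0); v=(-3,2)
5. t=7/6 → L at (0,7/3); v=(3,2)
6. t=7/3 → R at (7,7); v=(-3,2)
7. t=1/2 → T at (11/2,8); v=(-3,-2)

Final position: (11/2,8)
Wall sequence: TLRBLRT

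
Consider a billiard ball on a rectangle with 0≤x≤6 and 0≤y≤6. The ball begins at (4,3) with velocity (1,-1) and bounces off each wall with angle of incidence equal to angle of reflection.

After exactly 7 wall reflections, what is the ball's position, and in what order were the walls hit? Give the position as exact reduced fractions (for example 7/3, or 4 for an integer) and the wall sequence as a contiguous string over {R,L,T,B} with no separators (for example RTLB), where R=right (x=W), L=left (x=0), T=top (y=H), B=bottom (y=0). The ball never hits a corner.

Final position: (0,5)
Wall sequence: RBLTRBL

1. t=2 → R at (6,1); v=(-1,-1)
2. t=1 → B at (5,0); v=(-1,1)
3. t=5 → L at (0,5); v=(1,1)
4. t=1 → T at (1,6); v=(1,-1)
5. t=5 → R at (6,1); v=(-1,-1)
6. t=1 → B at (5,0); v=(-1,1)
7. t=5 → L at (0,5); v=(1,1)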